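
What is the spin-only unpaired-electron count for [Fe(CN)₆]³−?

Each cyanide is −1; balancing the −3 overall charge requires Fe(III).
Fe sits in group 8, so the d-electron count is 8 − 3 = 5.
The spin state decides the count: Cyanide is a strong-field ligand (high in the spectrochemical series) for a first-row metal, so the complex is low-spin.
An octahedral low-spin d⁵ ion is t₂g⁵e_g⁰, giving 1 unpaired electron.

1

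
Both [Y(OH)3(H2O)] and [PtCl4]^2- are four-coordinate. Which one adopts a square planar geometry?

For [Y(OH)3(H2O)]: Summing ligand charges against the 0 overall charge gives an oxidation state of +3 for yttrium. Y sits in group 3, so the d-electron count is 3 − 3 = 0. A d⁰ ion has no crystal-field stabilisation preference between square planar and tetrahedral, so four ligands adopt the sterically favoured tetrahedral geometry. → tetrahedral.
For [PtCl4]^2-: Ligand charges: each chloride is −1. With an overall charge of −2 the platinum centre must be in the +2 oxidation state. Platinum is a group-10 element; Pt(II) is therefore d⁸. A 5d d⁸ ion has a large crystal-field splitting; square planar leaves the high-energy d_{x²−y²} orbital empty and maximises CFSE. → square planar.

[PtCl4]^2-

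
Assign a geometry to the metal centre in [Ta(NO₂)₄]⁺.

tetrahedral

Ligand charges: each nitro (N-bound nitrite) is −1. With an overall charge of +1 the tantalum centre must be in the +5 oxidation state.
Tantalum is a group-5 element; Ta(V) is therefore d⁰.
Coordination number: 4.
A d⁰ ion has no crystal-field stabilisation preference between square planar and tetrahedral, so four ligands adopt the sterically favoured tetrahedral geometry.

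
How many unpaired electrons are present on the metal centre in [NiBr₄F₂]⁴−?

Ligand charges: each bromide is −1; each fluoride is −1. With an overall charge of −4 the nickel centre must be in the +2 oxidation state.
Ni sits in group 10, so the d-electron count is 10 − 2 = 8.
In an octahedral field the d⁸ configuration is t₂g⁶e_g² (only one arrangement possible), giving 2 unpaired electrons.

2 unpaired electrons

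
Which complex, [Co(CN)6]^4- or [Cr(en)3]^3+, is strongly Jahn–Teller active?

[Co(CN)6]^4-

[Co(CN)6]^4-: Summing ligand charges against the −4 overall charge gives an oxidation state of +2 for cobalt. Cobalt is a group-9 element; Co(II) is therefore d⁷. Cyanide is a strong-field ligand (high in the spectrochemical series) for a first-row metal, so the complex is low-spin. The t₂g⁶e_g¹ (low-spin) configuration has an unevenly filled e_g set; the Jahn–Teller theorem predicts a tetragonal distortion (typically axial elongation) to lift the degeneracy.
[Cr(en)3]^3+: Summing ligand charges against the +3 overall charge gives an oxidation state of +3 for chromium. Chromium is a group-6 element; Cr(III) is therefore d³. The d³ configuration leaves the e_g set evenly filled (or empty) — no strong Jahn–Teller driving force.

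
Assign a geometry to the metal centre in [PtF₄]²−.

Ligand charges: each fluoride is −1. With an overall charge of −2 the platinum centre must be in the +2 oxidation state.
Pt sits in group 10, so the d-electron count is 10 − 2 = 8.
With 4 monodentate ligands the coordination number is 4.
A 5d d⁸ ion has a large crystal-field splitting; square planar leaves the high-energy d_{x²−y²} orbital empty and maximises CFSE.

square planar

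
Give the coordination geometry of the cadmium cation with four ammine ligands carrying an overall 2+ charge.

Ammonia is neutral; balancing the +2 overall charge requires Cd(II).
Cadmium is a group-12 element; Cd(II) is therefore d¹⁰.
Coordination number: 4.
A d¹⁰ ion has no crystal-field stabilisation preference between square planar and tetrahedral, so four ligands adopt the sterically favoured tetrahedral geometry.

tetrahedral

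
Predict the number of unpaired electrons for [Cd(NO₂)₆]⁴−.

0

Summing ligand charges against the −4 overall charge gives an oxidation state of +2 for cadmium.
Cadmium is a group-12 element; Cd(II) is therefore d¹⁰.
In an octahedral field the d¹⁰ configuration is t₂g⁶e_g⁴, giving 0 unpaired electrons.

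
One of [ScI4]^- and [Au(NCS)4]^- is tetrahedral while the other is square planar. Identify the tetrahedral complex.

For [ScI4]^-: Summing ligand charges against the −1 overall charge gives an oxidation state of +3 for scandium. Group 3 minus oxidation state 3 gives a d⁰ configuration. A d⁰ ion has no crystal-field stabilisation preference between square planar and tetrahedral, so four ligands adopt the sterically favoured tetrahedral geometry. → tetrahedral.
For [Au(NCS)4]^-: Ligand charges: each isothiocyanate is −1. With an overall charge of −1 the gold centre must be in the +3 oxidation state. Au sits in group 11, so the d-electron count is 11 − 3 = 8. A 5d d⁸ ion has a large crystal-field splitting; square planar leaves the high-energy d_{x²−y²} orbital empty and maximises CFSE. → square planar.

[ScI4]^-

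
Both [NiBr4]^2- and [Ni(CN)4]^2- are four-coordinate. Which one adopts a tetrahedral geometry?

[NiBr4]^2-

For [NiBr4]^2-: Summing ligand charges against the −2 overall charge gives an oxidation state of +2 for nickel. Ni sits in group 10, so the d-electron count is 10 − 2 = 8. Bromide is a weak-field ligand. With weak-field ligands the CFSE gain from square planar is small, so a 3d d⁸ ion takes the sterically preferred tetrahedral geometry. → tetrahedral.
For [Ni(CN)4]^2-: Summing ligand charges against the −2 overall charge gives an oxidation state of +2 for nickel. Ni sits in group 10, so the d-electron count is 10 − 2 = 8. Cyanide is a strong-field ligand (high in the spectrochemical series). A 3d d⁸ ion with strong-field ligands gains enough CFSE to favour square planar over tetrahedral. → square planar.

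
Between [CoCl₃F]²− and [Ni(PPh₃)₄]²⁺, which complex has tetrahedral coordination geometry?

[CoCl₃F]²−

For [CoCl₃F]²−: Each chloride is −1; each fluoride is −1; balancing the −2 overall charge requires Co(II). Group 9 minus oxidation state 2 gives a d⁷ configuration. For a high-spin 3d d⁷ ion with weak-field ligands the small Δₜ gives little square-planar CFSE advantage, so four ligands adopt the sterically favoured tetrahedral geometry. → tetrahedral.
For [Ni(PPh₃)₄]²⁺: Triphenylphosphine is neutral; balancing the +2 overall charge requires Ni(II). Ni sits in group 10, so the d-electron count is 10 − 2 = 8. Triphenylphosphine is a strong-field ligand (high in the spectrochemical series). A 3d d⁸ ion with strong-field ligands gains enough CFSE to favour square planar over tetrahedral. → square planar.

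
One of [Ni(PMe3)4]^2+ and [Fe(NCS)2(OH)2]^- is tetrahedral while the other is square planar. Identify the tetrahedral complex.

[Fe(NCS)2(OH)2]^-

For [Ni(PMe3)4]^2+: Ligand charges: trimethylphosphine is neutral. With an overall charge of +2 the nickel centre must be in the +2 oxidation state. Ni sits in group 10, so the d-electron count is 10 − 2 = 8. Trimethylphosphine is a strong-field ligand (high in the spectrochemical series). A 3d d⁸ ion with strong-field ligands gains enough CFSE to favour square planar over tetrahedral. → square planar.
For [Fe(NCS)2(OH)2]^-: Summing ligand charges against the −1 overall charge gives an oxidation state of +3 for iron. Fe sits in group 8, so the d-electron count is 8 − 3 = 5. A high-spin d⁵ ion has zero CFSE in either geometry, so four ligands adopt the sterically favoured tetrahedral geometry. → tetrahedral.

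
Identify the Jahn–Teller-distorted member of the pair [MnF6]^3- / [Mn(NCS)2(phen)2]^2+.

[MnF6]^3-

[MnF6]^3-: Ligand charges: each fluoride is −1. With an overall charge of −3 the manganese centre must be in the +3 oxidation state. Manganese is a group-7 element; Mn(III) is therefore d⁴. Fluoride is a weak-field ligand for a first-row metal, so the complex is high-spin. The t₂g³e_g¹ (high-spin) configuration has an unevenly filled e_g set; the Jahn–Teller theorem predicts a tetragonal distortion (typically axial elongation) to lift the degeneracy.
[Mn(NCS)2(phen)2]^2+: Each isothiocyanate is −1; 1,10-phenanthroline is neutral; balancing the +2 overall charge requires Mn(IV). Group 7 minus oxidation state 4 gives a d³ configuration. The d³ configuration leaves the e_g set evenly filled (or empty) — no strong Jahn–Teller driving force.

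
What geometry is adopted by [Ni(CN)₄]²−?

square planar

Each cyanide is −1; balancing the −2 overall charge requires Ni(II).
Ni sits in group 10, so the d-electron count is 10 − 2 = 8.
Coordination number: 4.
Cyanide is a strong-field ligand (high in the spectrochemical series).
A 3d d⁸ ion with strong-field ligands gains enough CFSE to favour square planar over tetrahedral.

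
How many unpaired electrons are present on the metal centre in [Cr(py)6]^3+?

3 unpaired electrons

Ligand charges: pyridine is neutral. With an overall charge of +3 the chromium centre must be in the +3 oxidation state.
Chromium is a group-6 element; Cr(III) is therefore d³.
In an octahedral field the d³ configuration is t₂g³e_g⁰ (only one arrangement possible), giving 3 unpaired electrons.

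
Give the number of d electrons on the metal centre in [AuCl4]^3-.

d¹⁰

Each chloride is −1; balancing the −3 overall charge requires Au(I).
Gold is a group-11 element; Au(I) is therefore d¹⁰.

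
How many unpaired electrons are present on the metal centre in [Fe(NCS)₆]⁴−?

Ligand charges: each isothiocyanate is −1. With an overall charge of −4 the iron centre must be in the +2 oxidation state.
Fe sits in group 8, so the d-electron count is 8 − 2 = 6.
The spin state decides the count: Isothiocyanate is a weak-field ligand for a first-row metal, so the complex is high-spin.
An octahedral high-spin d⁶ ion is t₂g⁴e_g², giving 4 unpaired electrons.

4 unpaired electrons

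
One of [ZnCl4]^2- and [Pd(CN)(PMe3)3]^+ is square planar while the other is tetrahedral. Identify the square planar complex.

For [ZnCl4]^2-: Each chloride is −1; balancing the −2 overall charge requires Zn(II). Zn sits in group 12, so the d-electron count is 12 − 2 = 10. A d¹⁰ ion has no crystal-field stabilisation preference between square planar and tetrahedral, so four ligands adopt the sterically favoured tetrahedral geometry. → tetrahedral.
For [Pd(CN)(PMe3)3]^+: Ligand charges: each cyanide is −1; trimethylphosphine is neutral. With an overall charge of +1 the palladium centre must be in the +2 oxidation state. Palladium is a group-10 element; Pd(II) is therefore d⁸. A 4d d⁸ ion has a large crystal-field splitting; square planar leaves the high-energy d_{x²−y²} orbital empty and maximises CFSE. → square planar.

[Pd(CN)(PMe3)3]^+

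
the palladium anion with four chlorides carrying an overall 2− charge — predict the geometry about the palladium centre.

Summing ligand charges against the −2 overall charge gives an oxidation state of +2 for palladium.
Palladium is a group-10 element; Pd(II) is therefore d⁸.
With 4 monodentate ligands the coordination number is 4.
A 4d d⁸ ion has a large crystal-field splitting; square planar leaves the high-energy d_{x²−y²} orbital empty and maximises CFSE.

square planar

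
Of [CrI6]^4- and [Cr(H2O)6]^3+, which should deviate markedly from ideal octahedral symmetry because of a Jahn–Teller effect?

[CrI6]^4-: Each iodide is −1; balancing the −4 overall charge requires Cr(II). Group 6 minus oxidation state 2 gives a d⁴ configuration. Iodide is a weak-field ligand for a first-row metal, so the complex is high-spin. The t₂g³e_g¹ (high-spin) configuration has an unevenly filled e_g set; the Jahn–Teller theorem predicts a tetragonal distortion (typically axial elongation) to lift the degeneracy.
[Cr(H2O)6]^3+: Ligand charges: water is neutral. With an overall charge of +3 the chromium centre must be in the +3 oxidation state. Chromium is a group-6 element; Cr(III) is therefore d³. The d³ configuration leaves the e_g set evenly filled (or empty) — no strong Jahn–Teller driving force.

[CrI6]^4-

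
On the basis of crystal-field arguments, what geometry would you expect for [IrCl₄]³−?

square planar

Each chloride is −1; balancing the −3 overall charge requires Ir(I).
Ir sits in group 9, so the d-electron count is 9 − 1 = 8.
With 4 monodentate ligands the coordination number is 4.
A 5d d⁸ ion has a large crystal-field splitting; square planar leaves the high-energy d_{x²−y²} orbital empty and maximises CFSE.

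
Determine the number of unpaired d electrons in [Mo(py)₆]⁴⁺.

Ligand charges: pyridine is neutral. With an overall charge of +4 the molybdenum centre must be in the +4 oxidation state.
Mo sits in group 6, so the d-electron count is 6 − 4 = 2.
In an octahedral field the d² configuration is t₂g²e_g⁰ (only one arrangement possible), giving 2 unpaired electrons.

2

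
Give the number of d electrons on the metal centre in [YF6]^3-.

d⁰

Summing ligand charges against the −3 overall charge gives an oxidation state of +3 for yttrium.
Group 3 minus oxidation state 3 gives a d⁰ configuration.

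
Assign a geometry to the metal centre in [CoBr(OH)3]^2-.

tetrahedral

Summing ligand charges against the −2 overall charge gives an oxidation state of +2 for cobalt.
Cobalt is a group-9 element; Co(II) is therefore d⁷.
Coordination number: 4.
Bromide and hydroxide are weak-field ligands.
For a high-spin 3d d⁷ ion with weak-field ligands the small Δₜ gives little square-planar CFSE advantage, so four ligands adopt the sterically favoured tetrahedral geometry.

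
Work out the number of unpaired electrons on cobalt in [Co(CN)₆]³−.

Ligand charges: each cyanide is −1. With an overall charge of −3 the cobalt centre must be in the +3 oxidation state.
Cobalt is a group-9 element; Co(III) is therefore d⁶.
The spin state decides the count: Co(III) has an exceptionally large octahedral splitting and is low-spin with essentially every ligand except fluoride.
An octahedral low-spin d⁶ ion is t₂g⁶e_g⁰, giving 0 unpaired electrons.

0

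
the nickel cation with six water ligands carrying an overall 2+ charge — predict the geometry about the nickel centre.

octahedral

Summing ligand charges against the +2 overall charge gives an oxidation state of +2 for nickel.
Ni sits in group 10, so the d-electron count is 10 − 2 = 8.
Coordination number: 6.
Six donors around a single metal centre give an octahedral coordination sphere.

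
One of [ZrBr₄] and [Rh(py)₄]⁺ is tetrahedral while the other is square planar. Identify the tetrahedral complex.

[ZrBr₄]

For [ZrBr₄]: Ligand charges: each bromide is −1. With an overall charge of 0 the zirconium centre must be in the +4 oxidation state. Zirconium is a group-4 element; Zr(IV) is therefore d⁰. A d⁰ ion has no crystal-field stabilisation preference between square planar and tetrahedral, so four ligands adopt the sterically favoured tetrahedral geometry. → tetrahedral.
For [Rh(py)₄]⁺: Ligand charges: pyridine is neutral. With an overall charge of +1 the rhodium centre must be in the +1 oxidation state. Rh sits in group 9, so the d-electron count is 9 − 1 = 8. A 4d d⁸ ion has a large crystal-field splitting; square planar leaves the high-energy d_{x²−y²} orbital empty and maximises CFSE. → square planar.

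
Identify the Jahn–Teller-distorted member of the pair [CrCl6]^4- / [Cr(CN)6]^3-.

[CrCl6]^4-

[CrCl6]^4-: Summing ligand charges against the −4 overall charge gives an oxidation state of +2 for chromium. Chromium is a group-6 element; Cr(II) is therefore d⁴. Chloride is a weak-field ligand for a first-row metal, so the complex is high-spin. The t₂g³e_g¹ (high-spin) configuration has an unevenly filled e_g set; the Jahn–Teller theorem predicts a tetragonal distortion (typically axial elongation) to lift the degeneracy.
[Cr(CN)6]^3-: Summing ligand charges against the −3 overall charge gives an oxidation state of +3 for chromium. Group 6 minus oxidation state 3 gives a d³ configuration. The d³ configuration leaves the e_g set evenly filled (or empty) — no strong Jahn–Teller driving force.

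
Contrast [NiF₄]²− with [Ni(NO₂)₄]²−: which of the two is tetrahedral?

For [NiF₄]²−: Ligand charges: each fluoride is −1. With an overall charge of −2 the nickel centre must be in the +2 oxidation state. Nickel is a group-10 element; Ni(II) is therefore d⁸. Fluoride is a weak-field ligand. With weak-field ligands the CFSE gain from square planar is small, so a 3d d⁸ ion takes the sterically preferred tetrahedral geometry. → tetrahedral.
For [Ni(NO₂)₄]²−: Ligand charges: each nitro (N-bound nitrite) is −1. With an overall charge of −2 the nickel centre must be in the +2 oxidation state. Ni sits in group 10, so the d-electron count is 10 − 2 = 8. Nitro (N-bound nitrite) is a strong-field ligand (high in the spectrochemical series). A 3d d⁸ ion with strong-field ligands gains enough CFSE to favour square planar over tetrahedral. → square planar.

[NiF₄]²−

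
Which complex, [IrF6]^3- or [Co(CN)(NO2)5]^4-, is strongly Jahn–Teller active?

[IrF6]^3-: Summing ligand charges against the −3 overall charge gives an oxidation state of +3 for iridium. Iridium is a group-9 element; Ir(III) is therefore d⁶. A 5d ion has a large Δₒ and is invariably low-spin. The d⁶ configuration leaves the e_g set evenly filled (or empty) — no strong Jahn–Teller driving force.
[Co(CN)(NO2)5]^4-: Ligand charges: each cyanide is −1; each nitro (N-bound nitrite) is −1. With an overall charge of −4 the cobalt centre must be in the +2 oxidation state. Co sits in group 9, so the d-electron count is 9 − 2 = 7. Cyanide and nitro (N-bound nitrite) are strong-field ligands (high in the spectrochemical series) for a first-row metal, so the complex is low-spin. The t₂g⁶e_g¹ (low-spin) configuration has an unevenly filled e_g set; the Jahn–Teller theorem predicts a tetragonal distortion (typically axial elongation) to lift the degeneracy.

[Co(CN)(NO2)5]^4-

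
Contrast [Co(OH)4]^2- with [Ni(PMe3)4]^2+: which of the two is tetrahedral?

For [Co(OH)4]^2-: Ligand charges: each hydroxide is −1. With an overall charge of −2 the cobalt centre must be in the +2 oxidation state. Group 9 minus oxidation state 2 gives a d⁷ configuration. For a high-spin 3d d⁷ ion with weak-field ligands the small Δₜ gives little square-planar CFSE advantage, so four ligands adopt the sterically favoured tetrahedral geometry. → tetrahedral.
For [Ni(PMe3)4]^2+: Summing ligand charges against the +2 overall charge gives an oxidation state of +2 for nickel. Ni sits in group 10, so the d-electron count is 10 − 2 = 8. Trimethylphosphine is a strong-field ligand (high in the spectrochemical series). A 3d d⁸ ion with strong-field ligands gains enough CFSE to favour square planar over tetrahedral. → square planar.

[Co(OH)4]^2-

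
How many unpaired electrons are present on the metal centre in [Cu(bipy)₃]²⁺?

1

Summing ligand charges against the +2 overall charge gives an oxidation state of +2 for copper.
Copper is a group-11 element; Cu(II) is therefore d⁹.
Counting donor atoms: 3×2,2′-bipyridine (bidentate) → 6 donors. Coordination number = 6.
In an octahedral field the d⁹ configuration is t₂g⁶e_g³ (only one arrangement possible), giving 1 unpaired electron.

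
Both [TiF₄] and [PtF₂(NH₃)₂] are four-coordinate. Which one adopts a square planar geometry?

For [TiF₄]: Ligand charges: each fluoride is −1. With an overall charge of 0 the titanium centre must be in the +4 oxidation state. Titanium is a group-4 element; Ti(IV) is therefore d⁰. A d⁰ ion has no crystal-field stabilisation preference between square planar and tetrahedral, so four ligands adopt the sterically favoured tetrahedral geometry. → tetrahedral.
For [PtF₂(NH₃)₂]: Each fluoride is −1; ammonia is neutral; balancing the 0 overall charge requires Pt(II). Group 10 minus oxidation state 2 gives a d⁸ configuration. A 5d d⁸ ion has a large crystal-field splitting; square planar leaves the high-energy d_{x²−y²} orbital empty and maximises CFSE. → square planar.

[PtF₂(NH₃)₂]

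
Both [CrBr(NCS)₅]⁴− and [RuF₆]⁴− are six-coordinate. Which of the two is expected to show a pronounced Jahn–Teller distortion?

[CrBr(NCS)₅]⁴−: Summing ligand charges against the −4 overall charge gives an oxidation state of +2 for chromium. Cr sits in group 6, so the d-electron count is 6 − 2 = 4. Bromide and isothiocyanate are weak-field ligands for a first-row metal, so the complex is high-spin. The t₂g³e_g¹ (high-spin) configuration has an unevenly filled e_g set; the Jahn–Teller theorem predicts a tetragonal distortion (typically axial elongation) to lift the degeneracy.
[RuF₆]⁴−: Summing ligand charges against the −4 overall charge gives an oxidation state of +2 for ruthenium. Ru sits in group 8, so the d-electron count is 8 − 2 = 6. A 4d ion has a large Δₒ and is invariably low-spin. The d⁶ configuration leaves the e_g set evenly filled (or empty) — no strong Jahn–Teller driving force.

[CrBr(NCS)₅]⁴−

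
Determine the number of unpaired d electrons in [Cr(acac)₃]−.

Ligand charges: each acetylacetonate is −1. With an overall charge of −1 the chromium centre must be in the +2 oxidation state.
Group 6 minus oxidation state 2 gives a d⁴ configuration.
Counting donor atoms: 3×acetylacetonate (bidentate) → 6 donors. Coordination number = 6.
The spin state decides the count: Acetylacetonate is a weak-field ligand for a first-row metal, so the complex is high-spin.
An octahedral high-spin d⁴ ion is t₂g³e_g¹, giving 4 unpaired electrons.

4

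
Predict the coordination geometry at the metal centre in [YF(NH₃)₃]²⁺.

Ligand charges: each fluoride is −1; ammonia is neutral. With an overall charge of +2 the yttrium centre must be in the +3 oxidation state.
Yttrium is a group-3 element; Y(III) is therefore d⁰.
With 4 monodentate ligands the coordination number is 4.
A d⁰ ion has no crystal-field stabilisation preference between square planar and tetrahedral, so four ligands adopt the sterically favoured tetrahedral geometry.

tetrahedral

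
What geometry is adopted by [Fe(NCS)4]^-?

tetrahedral

Ligand charges: each isothiocyanate is −1. With an overall charge of −1 the iron centre must be in the +3 oxidation state.
Iron is a group-8 element; Fe(III) is therefore d⁵.
With 4 monodentate ligands the coordination number is 4.
Isothiocyanate is a weak-field ligand.
A high-spin d⁵ ion has zero CFSE in either geometry, so four ligands adopt the sterically favoured tetrahedral geometry.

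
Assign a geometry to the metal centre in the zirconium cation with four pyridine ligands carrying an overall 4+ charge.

Pyridine is neutral; balancing the +4 overall charge requires Zr(IV).
Group 4 minus oxidation state 4 gives a d⁰ configuration.
Coordination number: 4.
A d⁰ ion has no crystal-field stabilisation preference between square planar and tetrahedral, so four ligands adopt the sterically favoured tetrahedral geometry.

tetrahedral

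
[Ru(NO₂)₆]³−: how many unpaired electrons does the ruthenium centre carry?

Summing ligand charges against the −3 overall charge gives an oxidation state of +3 for ruthenium.
Ru sits in group 8, so the d-electron count is 8 − 3 = 5.
The spin state decides the count: a 4d ion has a large Δₒ and is invariably low-spin.
An octahedral low-spin d⁵ ion is t₂g⁵e_g⁰, giving 1 unpaired electron.

1 unpaired electron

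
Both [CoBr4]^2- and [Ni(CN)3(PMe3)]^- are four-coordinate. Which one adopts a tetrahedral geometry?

For [CoBr4]^2-: Ligand charges: each bromide is −1. With an overall charge of −2 the cobalt centre must be in the +2 oxidation state. Cobalt is a group-9 element; Co(II) is therefore d⁷. For a high-spin 3d d⁷ ion with weak-field ligands the small Δₜ gives little square-planar CFSE advantage, so four ligands adopt the sterically favoured tetrahedral geometry. → tetrahedral.
For [Ni(CN)3(PMe3)]^-: Summing ligand charges against the −1 overall charge gives an oxidation state of +2 for nickel. Group 10 minus oxidation state 2 gives a d⁸ configuration. Cyanide and trimethylphosphine are strong-field ligands (high in the spectrochemical series). A 3d d⁸ ion with strong-field ligands gains enough CFSE to favour square planar over tetrahedral. → square planar.

[CoBr4]^2-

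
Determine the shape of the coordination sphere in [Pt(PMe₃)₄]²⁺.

square planar

Summing ligand charges against the +2 overall charge gives an oxidation state of +2 for platinum.
Pt sits in group 10, so the d-electron count is 10 − 2 = 8.
With 4 monodentate ligands the coordination number is 4.
A 5d d⁸ ion has a large crystal-field splitting; square planar leaves the high-energy d_{x²−y²} orbital empty and maximises CFSE.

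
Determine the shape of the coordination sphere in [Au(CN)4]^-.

Summing ligand charges against the −1 overall charge gives an oxidation state of +3 for gold.
Gold is a group-11 element; Au(III) is therefore d⁸.
With 4 monodentate ligands the coordination number is 4.
A 5d d⁸ ion has a large crystal-field splitting; square planar leaves the high-energy d_{x²−y²} orbital empty and maximises CFSE.

square planar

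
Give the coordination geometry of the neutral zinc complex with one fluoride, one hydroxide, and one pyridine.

trigonal planar

Each fluoride is −1; each hydroxide is −1; pyridine is neutral; balancing the 0 overall charge requires Zn(II).
Zn sits in group 12, so the d-electron count is 12 − 2 = 10.
With 3 monodentate ligands the coordination number is 3.
Three ligands around a d¹⁰ centre minimise repulsion in a trigonal-planar arrangement.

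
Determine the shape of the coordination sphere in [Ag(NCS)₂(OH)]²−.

Each isothiocyanate is −1; each hydroxide is −1; balancing the −2 overall charge requires Ag(I).
Group 11 minus oxidation state 1 gives a d¹⁰ configuration.
Coordination number: 3.
Three ligands around a d¹⁰ centre minimise repulsion in a trigonal-planar arrangement.

trigonal planar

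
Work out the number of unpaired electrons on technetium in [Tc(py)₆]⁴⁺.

3 unpaired electrons

Summing ligand charges against the +4 overall charge gives an oxidation state of +4 for technetium.
Tc sits in group 7, so the d-electron count is 7 − 4 = 3.
In an octahedral field the d³ configuration is t₂g³e_g⁰ (only one arrangement possible), giving 3 unpaired electrons.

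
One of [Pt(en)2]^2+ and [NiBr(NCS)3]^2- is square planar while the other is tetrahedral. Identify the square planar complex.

For [Pt(en)2]^2+: Ligand charges: ethylenediamine is neutral. With an overall charge of +2 the platinum centre must be in the +2 oxidation state. Pt sits in group 10, so the d-electron count is 10 − 2 = 8. A 5d d⁸ ion has a large crystal-field splitting; square planar leaves the high-energy d_{x²−y²} orbital empty and maximises CFSE. → square planar.
For [NiBr(NCS)3]^2-: Each bromide is −1; each isothiocyanate is −1; balancing the −2 overall charge requires Ni(II). Group 10 minus oxidation state 2 gives a d⁸ configuration. Bromide and isothiocyanate are weak-field ligands. With weak-field ligands the CFSE gain from square planar is small, so a 3d d⁸ ion takes the sterically preferred tetrahedral geometry. → tetrahedral.

[Pt(en)2]^2+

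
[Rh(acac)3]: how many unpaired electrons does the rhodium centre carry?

0

Ligand charges: each acetylacetonate is −1. With an overall charge of 0 the rhodium centre must be in the +3 oxidation state.
Rhodium is a group-9 element; Rh(III) is therefore d⁶.
Counting donor atoms: 3×acetylacetonate (bidentate) → 6 donors. Coordination number = 6.
The spin state decides the count: a 4d ion has a large Δₒ and is invariably low-spin.
An octahedral low-spin d⁶ ion is t₂g⁶e_g⁰, giving 0 unpaired electrons.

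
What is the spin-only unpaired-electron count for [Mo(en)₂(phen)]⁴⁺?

Ligand charges: ethylenediamine is neutral; 1,10-phenanthroline is neutral. With an overall charge of +4 the molybdenum centre must be in the +4 oxidation state.
Molybdenum is a group-6 element; Mo(IV) is therefore d².
Counting donor atoms: 2×ethylenediamine (bidentate) → 4 donors; 1×1,10-phenanthroline (bidentate) → 2 donors. Coordination number = 6.
In an octahedral field the d² configuration is t₂g²e_g⁰ (only one arrangement possible), giving 2 unpaired electrons.

2 unpaired electrons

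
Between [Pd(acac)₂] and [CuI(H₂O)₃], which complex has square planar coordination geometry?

[Pd(acac)₂]

For [Pd(acac)₂]: Each acetylacetonate is −1; balancing the 0 overall charge requires Pd(II). Group 10 minus oxidation state 2 gives a d⁸ configuration. A 4d d⁸ ion has a large crystal-field splitting; square planar leaves the high-energy d_{x²−y²} orbital empty and maximises CFSE. → square planar.
For [CuI(H₂O)₃]: Summing ligand charges against the 0 overall charge gives an oxidation state of +1 for copper. Cu sits in group 11, so the d-electron count is 11 − 1 = 10. A d¹⁰ ion has no crystal-field stabilisation preference between square planar and tetrahedral, so four ligands adopt the sterically favoured tetrahedral geometry. → tetrahedral.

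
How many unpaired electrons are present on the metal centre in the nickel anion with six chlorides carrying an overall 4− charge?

2

Ligand charges: each chloride is −1. With an overall charge of −4 the nickel centre must be in the +2 oxidation state.
Nickel is a group-10 element; Ni(II) is therefore d⁸.
In an octahedral field the d⁸ configuration is t₂g⁶e_g² (only one arrangement possible), giving 2 unpaired electrons.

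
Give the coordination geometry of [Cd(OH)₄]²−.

Each hydroxide is −1; balancing the −2 overall charge requires Cd(II).
Cadmium is a group-12 element; Cd(II) is therefore d¹⁰.
Coordination number: 4.
A d¹⁰ ion has no crystal-field stabilisation preference between square planar and tetrahedral, so four ligands adopt the sterically favoured tetrahedral geometry.

tetrahedral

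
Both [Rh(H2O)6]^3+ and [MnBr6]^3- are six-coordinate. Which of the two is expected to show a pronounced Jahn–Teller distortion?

[MnBr6]^3-

[Rh(H2O)6]^3+: Water is neutral; balancing the +3 overall charge requires Rh(III). Rhodium is a group-9 element; Rh(III) is therefore d⁶. A 4d ion has a large Δₒ and is invariably low-spin. The d⁶ configuration leaves the e_g set evenly filled (or empty) — no strong Jahn–Teller driving force.
[MnBr6]^3-: Each bromide is −1; balancing the −3 overall charge requires Mn(III). Manganese is a group-7 element; Mn(III) is therefore d⁴. Bromide is a weak-field ligand for a first-row metal, so the complex is high-spin. The t₂g³e_g¹ (high-spin) configuration has an unevenly filled e_g set; the Jahn–Teller theorem predicts a tetragonal distortion (typically axial elongation) to lift the degeneracy.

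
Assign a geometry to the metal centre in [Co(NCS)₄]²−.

tetrahedral

Each isothiocyanate is −1; balancing the −2 overall charge requires Co(II).
Group 9 minus oxidation state 2 gives a d⁷ configuration.
With 4 monodentate ligands the coordination number is 4.
Isothiocyanate is a weak-field ligand.
For a high-spin 3d d⁷ ion with weak-field ligands the small Δₜ gives little square-planar CFSE advantage, so four ligands adopt the sterically favoured tetrahedral geometry.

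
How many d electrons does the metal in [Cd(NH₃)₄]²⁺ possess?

d¹⁰

Ligand charges: ammonia is neutral. With an overall charge of +2 the cadmium centre must be in the +2 oxidation state.
Cd sits in group 12, so the d-electron count is 12 − 2 = 10.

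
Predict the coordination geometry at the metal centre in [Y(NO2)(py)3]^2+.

Ligand charges: each nitro (N-bound nitrite) is −1; pyridine is neutral. With an overall charge of +2 the yttrium centre must be in the +3 oxidation state.
Group 3 minus oxidation state 3 gives a d⁰ configuration.
Coordination number: 4.
A d⁰ ion has no crystal-field stabilisation preference between square planar and tetrahedral, so four ligands adopt the sterically favoured tetrahedral geometry.

tetrahedral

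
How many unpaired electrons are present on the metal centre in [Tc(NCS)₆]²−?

Each isothiocyanate is −1; balancing the −2 overall charge requires Tc(IV).
Group 7 minus oxidation state 4 gives a d³ configuration.
In an octahedral field the d³ configuration is t₂g³e_g⁰ (only one arrangement possible), giving 3 unpaired electrons.

3 unpaired electrons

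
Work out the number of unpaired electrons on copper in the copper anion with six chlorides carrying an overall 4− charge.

1

Summing ligand charges against the −4 overall charge gives an oxidation state of +2 for copper.
Group 11 minus oxidation state 2 gives a d⁹ configuration.
In an octahedral field the d⁹ configuration is t₂g⁶e_g³ (only one arrangement possible), giving 1 unpaired electron.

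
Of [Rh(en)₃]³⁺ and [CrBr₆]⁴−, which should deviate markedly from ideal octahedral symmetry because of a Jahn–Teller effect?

[Rh(en)₃]³⁺: Ligand charges: ethylenediamine is neutral. With an overall charge of +3 the rhodium centre must be in the +3 oxidation state. Group 9 minus oxidation state 3 gives a d⁶ configuration. A 4d ion has a large Δₒ and is invariably low-spin. The d⁶ configuration leaves the e_g set evenly filled (or empty) — no strong Jahn–Teller driving force.
[CrBr₆]⁴−: Each bromide is −1; balancing the −4 overall charge requires Cr(II). Group 6 minus oxidation state 2 gives a d⁴ configuration. Bromide is a weak-field ligand for a first-row metal, so the complex is high-spin. The t₂g³e_g¹ (high-spin) configuration has an unevenly filled e_g set; the Jahn–Teller theorem predicts a tetragonal distortion (typically axial elongation) to lift the degeneracy.

[CrBr₆]⁴−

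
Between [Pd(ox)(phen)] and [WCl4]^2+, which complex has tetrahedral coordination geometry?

[WCl4]^2+

For [Pd(ox)(phen)]: Summing ligand charges against the 0 overall charge gives an oxidation state of +2 for palladium. Group 10 minus oxidation state 2 gives a d⁸ configuration. A 4d d⁸ ion has a large crystal-field splitting; square planar leaves the high-energy d_{x²−y²} orbital empty and maximises CFSE. → square planar.
For [WCl4]^2+: Ligand charges: each chloride is −1. With an overall charge of +2 the tungsten centre must be in the +6 oxidation state. W sits in group 6, so the d-electron count is 6 − 6 = 0. A d⁰ ion has no crystal-field stabilisation preference between square planar and tetrahedral, so four ligands adopt the sterically favoured tetrahedral geometry. → tetrahedral.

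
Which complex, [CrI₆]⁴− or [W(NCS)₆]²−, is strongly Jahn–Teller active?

[CrI₆]⁴−

[CrI₆]⁴−: Ligand charges: each iodide is −1. With an overall charge of −4 the chromium centre must be in the +2 oxidation state. Chromium is a group-6 element; Cr(II) is therefore d⁴. Iodide is a weak-field ligand for a first-row metal, so the complex is high-spin. The t₂g³e_g¹ (high-spin) configuration has an unevenly filled e_g set; the Jahn–Teller theorem predicts a tetragonal distortion (typically axial elongation) to lift the degeneracy.
[W(NCS)₆]²−: Ligand charges: each isothiocyanate is −1. With an overall charge of −2 the tungsten centre must be in the +4 oxidation state. Tungsten is a group-6 element; W(IV) is therefore d². The d² configuration leaves the e_g set evenly filled (or empty) — no strong Jahn–Teller driving force.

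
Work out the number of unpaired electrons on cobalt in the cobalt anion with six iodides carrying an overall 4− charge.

Summing ligand charges against the −4 overall charge gives an oxidation state of +2 for cobalt.
Co sits in group 9, so the d-electron count is 9 − 2 = 7.
The spin state decides the count: Iodide is a weak-field ligand for a first-row metal, so the complex is high-spin.
An octahedral high-spin d⁷ ion is t₂g⁵e_g², giving 3 unpaired electrons.

3 unpaired electrons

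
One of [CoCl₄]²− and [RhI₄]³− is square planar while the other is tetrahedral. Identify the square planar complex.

For [CoCl₄]²−: Ligand charges: each chloride is −1. With an overall charge of −2 the cobalt centre must be in the +2 oxidation state. Co sits in group 9, so the d-electron count is 9 − 2 = 7. For a high-spin 3d d⁷ ion with weak-field ligands the small Δₜ gives little square-planar CFSE advantage, so four ligands adopt the sterically favoured tetrahedral geometry. → tetrahedral.
For [RhI₄]³−: Ligand charges: each iodide is −1. With an overall charge of −3 the rhodium centre must be in the +1 oxidation state. Rh sits in group 9, so the d-electron count is 9 − 1 = 8. A 4d d⁸ ion has a large crystal-field splitting; square planar leaves the high-energy d_{x²−y²} orbital empty and maximises CFSE. → square planar.

[RhI₄]³−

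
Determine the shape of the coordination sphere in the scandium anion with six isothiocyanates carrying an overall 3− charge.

octahedral

Ligand charges: each isothiocyanate is −1. With an overall charge of −3 the scandium centre must be in the +3 oxidation state.
Sc sits in group 3, so the d-electron count is 3 − 3 = 0.
With 6 monodentate ligands the coordination number is 6.
Six donors around a single metal centre give an octahedral coordination sphere.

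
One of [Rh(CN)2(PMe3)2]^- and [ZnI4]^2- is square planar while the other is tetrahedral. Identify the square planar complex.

For [Rh(CN)2(PMe3)2]^-: Ligand charges: each cyanide is −1; trimethylphosphine is neutral. With an overall charge of −1 the rhodium centre must be in the +1 oxidation state. Rhodium is a group-9 element; Rh(I) is therefore d⁸. A 4d d⁸ ion has a large crystal-field splitting; square planar leaves the high-energy d_{x²−y²} orbital empty and maximises CFSE. → square planar.
For [ZnI4]^2-: Each iodide is −1; balancing the −2 overall charge requires Zn(II). Zn sits in group 12, so the d-electron count is 12 − 2 = 10. A d¹⁰ ion has no crystal-field stabilisation preference between square planar and tetrahedral, so four ligands adopt the sterically favoured tetrahedral geometry. → tetrahedral.

[Rh(CN)2(PMe3)2]^-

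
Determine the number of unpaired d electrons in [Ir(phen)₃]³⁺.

0 unpaired electrons

Summing ligand charges against the +3 overall charge gives an oxidation state of +3 for iridium.
Iridium is a group-9 element; Ir(III) is therefore d⁶.
Counting donor atoms: 3×1,10-phenanthroline (bidentate) → 6 donors. Coordination number = 6.
The spin state decides the count: a 5d ion has a large Δₒ and is invariably low-spin.
An octahedral low-spin d⁶ ion is t₂g⁶e_g⁰, giving 0 unpaired electrons.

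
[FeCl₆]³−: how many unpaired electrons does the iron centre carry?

Summing ligand charges against the −3 overall charge gives an oxidation state of +3 for iron.
Group 8 minus oxidation state 3 gives a d⁵ configuration.
The spin state decides the count: Chloride is a weak-field ligand for a first-row metal, so the complex is high-spin.
An octahedral high-spin d⁵ ion is t₂g³e_g², giving 5 unpaired electrons.

5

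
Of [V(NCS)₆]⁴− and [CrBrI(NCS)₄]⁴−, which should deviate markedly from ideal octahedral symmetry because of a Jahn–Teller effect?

[CrBrI(NCS)₄]⁴−

[V(NCS)₆]⁴−: Ligand charges: each isothiocyanate is −1. With an overall charge of −4 the vanadium centre must be in the +2 oxidation state. V sits in group 5, so the d-electron count is 5 − 2 = 3. The d³ configuration leaves the e_g set evenly filled (or empty) — no strong Jahn–Teller driving force.
[CrBrI(NCS)₄]⁴−: Ligand charges: each bromide is −1; each iodide is −1; each isothiocyanate is −1. With an overall charge of −4 the chromium centre must be in the +2 oxidation state. Cr sits in group 6, so the d-electron count is 6 − 2 = 4. Bromide, iodide, and isothiocyanate are weak-field ligands for a first-row metal, so the complex is high-spin. The t₂g³e_g¹ (high-spin) configuration has an unevenly filled e_g set; the Jahn–Teller theorem predicts a tetragonal distortion (typically axial elongation) to lift the degeneracy.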